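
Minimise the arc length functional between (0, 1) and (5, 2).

Arc-length functional: J[y] = ∫ sqrt(1 + (y')^2) dx.
Lagrangian L = sqrt(1 + (y')^2) has no explicit y dependence, so ∂L/∂y = 0 and the Euler-Lagrange equation gives
    d/dx( y' / sqrt(1 + (y')^2) ) = 0  ⇒  y' / sqrt(1 + (y')^2) = const.
Hence y' is constant, so y(x) is affine.
Fitting the endpoints (0, 1) and (5, 2):
    slope m = (2 − 1) / (5 − 0) = 1/5,
    intercept c = 1 − m·0 = 1.
Extremal: y(x) = (1/5) x + 1.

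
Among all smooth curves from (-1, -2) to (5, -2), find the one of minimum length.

Arc-length functional: J[y] = ∫ sqrt(1 + (y')^2) dx.
Lagrangian L = sqrt(1 + (y')^2) has no explicit y dependence, so ∂L/∂y = 0 and the Euler-Lagrange equation gives
    d/dx( y' / sqrt(1 + (y')^2) ) = 0  ⇒  y' / sqrt(1 + (y')^2) = const.
Hence y' is constant, so y(x) is affine.
Fitting the endpoints (-1, -2) and (5, -2):
    slope m = ((-2) − (-2)) / (5 − (-1)) = 0,
    intercept c = (-2) − m·(-1) = -2.
Extremal: y(x) = -2.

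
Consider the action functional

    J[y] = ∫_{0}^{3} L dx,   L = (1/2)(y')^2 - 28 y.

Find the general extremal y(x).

The Lagrangian is L = (1/2)(y')^2 - 28 y.
∂L/∂y = -28.
∂L/∂y' = y'.
The Euler-Lagrange equation d/dx(∂L/∂y') − ∂L/∂y = 0 becomes:
    y'' + 28 = 0
General solution: y(x) = -14 x^2 + A x + B, where A and B are arbitrary constants fixed by the endpoint conditions.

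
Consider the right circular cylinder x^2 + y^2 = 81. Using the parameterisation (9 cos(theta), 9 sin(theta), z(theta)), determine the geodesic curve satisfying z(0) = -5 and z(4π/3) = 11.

Parameterise the cylinder of radius R = 9 as
    r(θ) = (9 cos θ, 9 sin θ, z(θ)).
The arc-length element is
    ds = sqrt(81 + (dz/dθ)^2) dθ,
so the Lagrangian is L = sqrt(81 + z'^2).
L depends on z' only, not on z or θ, so ∂L/∂z = 0 and
    ∂L/∂z' = z' / sqrt(81 + z'^2).
The Euler-Lagrange equation gives
    d/dθ( z' / sqrt(81 + z'^2) ) = 0,
so z' is constant. Integrating once:
    z(θ) = a θ + b,
a helix on the cylinder (a straight line when the cylinder is unrolled). The constants a, b are determined by the endpoint conditions.
With endpoint conditions z(0) = -5 and z(4π/3) = 11: from z(0) = b we get b = -5, and a·4π/3 + -5 = 11 gives a = 12/π, so
    z(θ) = (12/π) θ − 5.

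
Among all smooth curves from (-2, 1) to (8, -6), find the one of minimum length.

Arc-length functional: J[y] = ∫ sqrt(1 + (y')^2) dx.
Lagrangian L = sqrt(1 + (y')^2) has no explicit y dependence, so ∂L/∂y = 0 and the Euler-Lagrange equation gives
    d/dx( y' / sqrt(1 + (y')^2) ) = 0  ⇒  y' / sqrt(1 + (y')^2) = const.
Hence y' is constant, so y(x) is affine.
Fitting the endpoints (-2, 1) and (8, -6):
    slope m = ((-6) − 1) / (8 − (-2)) = -7/10,
    intercept c = 1 − m·(-2) = -2/5.
Extremal: y(x) = (-7/10) x - 2/5.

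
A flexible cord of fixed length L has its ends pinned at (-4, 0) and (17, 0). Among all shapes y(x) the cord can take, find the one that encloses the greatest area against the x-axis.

Set up the augmented Lagrangian using a multiplier λ for the length constraint:
    F(y, y') = y − λ sqrt(1 + y'^2).
F has no explicit x dependence, so the Beltrami identity yields a first integral
    F − y' ∂F/∂y' = C.
Compute ∂F/∂y' = −λ y' / sqrt(1 + y'^2). Then
    y − λ sqrt(1 + y'^2) + λ y'^2 / sqrt(1 + y'^2) = C
    ⇒  y − λ / sqrt(1 + y'^2) = C.
Solving for y' and integrating gives
    (x − a)^2 + (y − b)^2 = λ^2,
a circular arc of radius λ. The constants a, b are determined by the endpoint conditions y(-4) = y(17) = 0, and λ is fixed implicitly by the length constraint
    ∫_{-4}^{17} sqrt(1 + y'^2) dx = L.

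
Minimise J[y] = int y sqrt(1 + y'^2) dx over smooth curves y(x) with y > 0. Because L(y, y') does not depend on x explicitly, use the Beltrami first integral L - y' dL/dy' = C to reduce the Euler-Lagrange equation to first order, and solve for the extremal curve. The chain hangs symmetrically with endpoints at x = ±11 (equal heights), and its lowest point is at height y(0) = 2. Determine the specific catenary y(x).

The Lagrangian L(y, y') = y sqrt(1 + y'^2) has no explicit x dependence, so the Beltrami identity applies:
    L − y' ∂L/∂y' = C.
Compute ∂L/∂y' = y · y' / sqrt(1 + y'^2). Then
    L − y' ∂L/∂y'
    = y sqrt(1 + y'^2) − y · y'^2 / sqrt(1 + y'^2)
    = y (1 + y'^2 − y'^2) / sqrt(1 + y'^2)
    = y / sqrt(1 + y'^2) = C.
Squaring gives y^2 = C^2 (1 + y'^2), i.e.
    y'^2 = y^2 / C^2 − 1.
Separating variables,
    dy / sqrt(y^2 − C^2) = dx / C,
and integrating gives arccosh(y / C) = (x − a)/C, so
    y(x) = C cosh((x − a)/C),
the catenary. The constants C and a are fixed by the two endpoint conditions (and, for the hanging-chain problem, the length constraint selects C).
Now fit the given data. The endpoints x = ±11 are symmetric at equal height, so the catenary is even about its minimum: a = 0 and y(x) = C cosh(x/C). The lowest point is y(0) = C cosh(0) = C, and we are told y(0) = 2, so C = 2. Therefore
    y(x) = 2 cosh(x/2),
and at the endpoints
    y(±11) = 2 cosh(11/2).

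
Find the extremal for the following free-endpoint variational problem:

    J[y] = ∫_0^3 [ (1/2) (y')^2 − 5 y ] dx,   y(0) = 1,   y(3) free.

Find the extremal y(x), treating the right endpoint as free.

The Lagrangian L = (1/2) (y')^2 − 5 y gives
    ∂L/∂y = −5,   ∂L/∂y' = y'.
Euler-Lagrange: d/dx(y') − (−5) = 0, i.e. y'' + 5 = 0, so
    y(x) = −(5/2) x^2 + C1 x + C2.
Fixed left endpoint y(0) = 1 ⇒ C2 = 1.
The right endpoint x = 3 is free, so the natural (transversality) condition is ∂L/∂y' |_{x=3} = 0, i.e. y'(3) = 0.
Compute y'(x) = −5 x + C1, so y'(3) = −15 + C1 = 0 ⇒ C1 = 15.
Therefore the extremal is
    y(x) = −(5/2) x^2 + 15 x + 1.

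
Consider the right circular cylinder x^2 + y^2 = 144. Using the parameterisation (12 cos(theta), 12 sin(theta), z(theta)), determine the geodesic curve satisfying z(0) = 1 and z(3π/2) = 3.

Parameterise the cylinder of radius R = 12 as
    r(θ) = (12 cos θ, 12 sin θ, z(θ)).
The arc-length element is
    ds = sqrt(144 + (dz/dθ)^2) dθ,
so the Lagrangian is L = sqrt(144 + z'^2).
L depends on z' only, not on z or θ, so ∂L/∂z = 0 and
    ∂L/∂z' = z' / sqrt(144 + z'^2).
The Euler-Lagrange equation gives
    d/dθ( z' / sqrt(144 + z'^2) ) = 0,
so z' is constant. Integrating once:
    z(θ) = a θ + b,
a helix on the cylinder (a straight line when the cylinder is unrolled). The constants a, b are determined by the endpoint conditions.
With endpoint conditions z(0) = 1 and z(3π/2) = 3: from z(0) = b we get b = 1, and a·3π/2 + 1 = 3 gives a = 4/(3π), so
    z(θ) = (4/(3π)) θ + 1.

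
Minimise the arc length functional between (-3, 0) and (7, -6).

Arc-length functional: J[y] = ∫ sqrt(1 + (y')^2) dx.
Lagrangian L = sqrt(1 + (y')^2) has no explicit y dependence, so ∂L/∂y = 0 and the Euler-Lagrange equation gives
    d/dx( y' / sqrt(1 + (y')^2) ) = 0  ⇒  y' / sqrt(1 + (y')^2) = const.
Hence y' is constant, so y(x) is affine.
Fitting the endpoints (-3, 0) and (7, -6):
    slope m = ((-6) − 0) / (7 − (-3)) = -3/5,
    intercept c = 0 − m·(-3) = -9/5.
Extremal: y(x) = (-3/5) x - 9/5.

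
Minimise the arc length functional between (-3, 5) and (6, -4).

Arc-length functional: J[y] = ∫ sqrt(1 + (y')^2) dx.
Lagrangian L = sqrt(1 + (y')^2) has no explicit y dependence, so ∂L/∂y = 0 and the Euler-Lagrange equation gives
    d/dx( y' / sqrt(1 + (y')^2) ) = 0  ⇒  y' / sqrt(1 + (y')^2) = const.
Hence y' is constant, so y(x) is affine.
Fitting the endpoints (-3, 5) and (6, -4):
    slope m = ((-4) − 5) / (6 − (-3)) = -1,
    intercept c = 5 − m·(-3) = 2.
Extremal: y(x) = -x + 2.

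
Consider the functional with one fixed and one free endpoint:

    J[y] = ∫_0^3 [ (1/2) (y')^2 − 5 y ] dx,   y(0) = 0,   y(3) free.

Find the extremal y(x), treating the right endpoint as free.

The Lagrangian L = (1/2) (y')^2 − 5 y gives
    ∂L/∂y = −5,   ∂L/∂y' = y'.
Euler-Lagrange: d/dx(y') − (−5) = 0, i.e. y'' + 5 = 0, so
    y(x) = −(5/2) x^2 + C1 x + C2.
Fixed left endpoint y(0) = 0 ⇒ C2 = 0.
The right endpoint x = 3 is free, so the natural (transversality) condition is ∂L/∂y' |_{x=3} = 0, i.e. y'(3) = 0.
Compute y'(x) = −5 x + C1, so y'(3) = −15 + C1 = 0 ⇒ C1 = 15.
Therefore the extremal is
    y(x) = −(5/2) x^2 + 15 x.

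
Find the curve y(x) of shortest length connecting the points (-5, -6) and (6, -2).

Arc-length functional: J[y] = ∫ sqrt(1 + (y')^2) dx.
Lagrangian L = sqrt(1 + (y')^2) has no explicit y dependence, so ∂L/∂y = 0 and the Euler-Lagrange equation gives
    d/dx( y' / sqrt(1 + (y')^2) ) = 0  ⇒  y' / sqrt(1 + (y')^2) = const.
Hence y' is constant, so y(x) is affine.
Fitting the endpoints (-5, -6) and (6, -2):
    slope m = ((-2) − (-6)) / (6 − (-5)) = 4/11,
    intercept c = (-6) − m·(-5) = -46/11.
Extremal: y(x) = (4/11) x - 46/11.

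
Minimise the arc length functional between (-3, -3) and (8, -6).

Arc-length functional: J[y] = ∫ sqrt(1 + (y')^2) dx.
Lagrangian L = sqrt(1 + (y')^2) has no explicit y dependence, so ∂L/∂y = 0 and the Euler-Lagrange equation gives
    d/dx( y' / sqrt(1 + (y')^2) ) = 0  ⇒  y' / sqrt(1 + (y')^2) = const.
Hence y' is constant, so y(x) is affine.
Fitting the endpoints (-3, -3) and (8, -6):
    slope m = ((-6) − (-3)) / (8 − (-3)) = -3/11,
    intercept c = (-3) − m·(-3) = -42/11.
Extremal: y(x) = (-3/11) x - 42/11.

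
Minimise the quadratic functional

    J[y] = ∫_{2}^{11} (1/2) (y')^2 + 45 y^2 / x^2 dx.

The Lagrangian is L = (1/2) (y')^2 + 45 y^2 / x^2.
Compute ∂L/∂y = 90y/x^2, ∂L/∂y' = y'.
The Euler-Lagrange equation d/dx(∂L/∂y') − ∂L/∂y = 0 reduces to
    y'' − 90/x^2 · y = 0  (x > 0).
Its general solution is
    y(x) = A x^10 + B x^(-9),
with A, B fixed by the endpoint conditions.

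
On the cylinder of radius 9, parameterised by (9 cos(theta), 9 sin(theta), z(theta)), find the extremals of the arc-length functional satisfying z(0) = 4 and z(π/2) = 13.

Parameterise the cylinder of radius R = 9 as
    r(θ) = (9 cos θ, 9 sin θ, z(θ)).
The arc-length element is
    ds = sqrt(81 + (dz/dθ)^2) dθ,
so the Lagrangian is L = sqrt(81 + z'^2).
L depends on z' only, not on z or θ, so ∂L/∂z = 0 and
    ∂L/∂z' = z' / sqrt(81 + z'^2).
The Euler-Lagrange equation gives
    d/dθ( z' / sqrt(81 + z'^2) ) = 0,
so z' is constant. Integrating once:
    z(θ) = a θ + b,
a helix on the cylinder (a straight line when the cylinder is unrolled). The constants a, b are determined by the endpoint conditions.
With endpoint conditions z(0) = 4 and z(π/2) = 13: from z(0) = b we get b = 4, and a·π/2 + 4 = 13 gives a = 18/π, so
    z(θ) = (18/π) θ + 4.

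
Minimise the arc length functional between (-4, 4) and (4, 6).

Arc-length functional: J[y] = ∫ sqrt(1 + (y')^2) dx.
Lagrangian L = sqrt(1 + (y')^2) has no explicit y dependence, so ∂L/∂y = 0 and the Euler-Lagrange equation gives
    d/dx( y' / sqrt(1 + (y')^2) ) = 0  ⇒  y' / sqrt(1 + (y')^2) = const.
Hence y' is constant, so y(x) is affine.
Fitting the endpoints (-4, 4) and (4, 6):
    slope m = (6 − 4) / (4 − (-4)) = 1/4,
    intercept c = 4 − m·(-4) = 5.
Extremal: y(x) = (1/4) x + 5.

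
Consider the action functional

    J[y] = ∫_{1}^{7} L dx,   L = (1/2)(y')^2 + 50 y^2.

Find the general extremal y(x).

The Lagrangian is L = (1/2)(y')^2 + 50 y^2.
∂L/∂y = 100y.
∂L/∂y' = y'.
The Euler-Lagrange equation d/dx(∂L/∂y') − ∂L/∂y = 0 becomes:
    y'' - 100 y = 0
General solution: y(x) = A e^(10x) + B e^(-10x), where A and B are arbitrary constants fixed by the endpoint conditions.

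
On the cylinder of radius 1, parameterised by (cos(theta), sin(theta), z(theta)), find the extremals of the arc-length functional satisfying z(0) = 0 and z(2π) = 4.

Parameterise the cylinder of radius R = 1 as
    r(θ) = (cos θ, sin θ, z(θ)).
The arc-length element is
    ds = sqrt(1 + (dz/dθ)^2) dθ,
so the Lagrangian is L = sqrt(1 + z'^2).
L depends on z' only, not on z or θ, so ∂L/∂z = 0 and
    ∂L/∂z' = z' / sqrt(1 + z'^2).
The Euler-Lagrange equation gives
    d/dθ( z' / sqrt(1 + z'^2) ) = 0,
so z' is constant. Integrating once:
    z(θ) = a θ + b,
a helix on the cylinder (a straight line when the cylinder is unrolled). The constants a, b are determined by the endpoint conditions.
With endpoint conditions z(0) = 0 and z(2π) = 4: from z(0) = b we get b = 0, and a·2π + 0 = 4 gives a = 2/π, so
    z(θ) = (2/π) θ.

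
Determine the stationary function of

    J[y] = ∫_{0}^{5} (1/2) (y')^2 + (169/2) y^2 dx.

The Lagrangian is L = (1/2) (y')^2 + (169/2) y^2.
Compute ∂L/∂y = 169y, ∂L/∂y' = y'.
The Euler-Lagrange equation d/dx(∂L/∂y') − ∂L/∂y = 0 reduces to
    y'' − 169 y = 0.
Its general solution is
    y(x) = A e^(13x) + B e^(−13x),
with A, B fixed by the endpoint conditions.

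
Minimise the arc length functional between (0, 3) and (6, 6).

Arc-length functional: J[y] = ∫ sqrt(1 + (y')^2) dx.
Lagrangian L = sqrt(1 + (y')^2) has no explicit y dependence, so ∂L/∂y = 0 and the Euler-Lagrange equation gives
    d/dx( y' / sqrt(1 + (y')^2) ) = 0  ⇒  y' / sqrt(1 + (y')^2) = const.
Hence y' is constant, so y(x) is affine.
Fitting the endpoints (0, 3) and (6, 6):
    slope m = (6 − 3) / (6 − 0) = 1/2,
    intercept c = 3 − m·0 = 3.
Extremal: y(x) = (1/2) x + 3.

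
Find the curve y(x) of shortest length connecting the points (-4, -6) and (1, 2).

Arc-length functional: J[y] = ∫ sqrt(1 + (y')^2) dx.
Lagrangian L = sqrt(1 + (y')^2) has no explicit y dependence, so ∂L/∂y = 0 and the Euler-Lagrange equation gives
    d/dx( y' / sqrt(1 + (y')^2) ) = 0  ⇒  y' / sqrt(1 + (y')^2) = const.
Hence y' is constant, so y(x) is affine.
Fitting the endpoints (-4, -6) and (1, 2):
    slope m = (2 − (-6)) / (1 − (-4)) = 8/5,
    intercept c = (-6) − m·(-4) = 2/5.
Extremal: y(x) = (8/5) x + 2/5.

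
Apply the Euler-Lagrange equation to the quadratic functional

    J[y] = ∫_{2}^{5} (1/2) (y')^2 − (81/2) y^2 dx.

The Lagrangian is L = (1/2) (y')^2 − (81/2) y^2.
Compute ∂L/∂y = -81y, ∂L/∂y' = y'.
The Euler-Lagrange equation d/dx(∂L/∂y') − ∂L/∂y = 0 reduces to
    y'' + 81 y = 0.
Its general solution is
    y(x) = A sin(9x) + B cos(9x),
with A, B fixed by the endpoint conditions.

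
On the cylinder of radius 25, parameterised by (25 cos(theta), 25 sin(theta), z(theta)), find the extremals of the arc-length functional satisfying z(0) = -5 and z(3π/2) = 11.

Parameterise the cylinder of radius R = 25 as
    r(θ) = (25 cos θ, 25 sin θ, z(θ)).
The arc-length element is
    ds = sqrt(625 + (dz/dθ)^2) dθ,
so the Lagrangian is L = sqrt(625 + z'^2).
L depends on z' only, not on z or θ, so ∂L/∂z = 0 and
    ∂L/∂z' = z' / sqrt(625 + z'^2).
The Euler-Lagrange equation gives
    d/dθ( z' / sqrt(625 + z'^2) ) = 0,
so z' is constant. Integrating once:
    z(θ) = a θ + b,
a helix on the cylinder (a straight line when the cylinder is unrolled). The constants a, b are determined by the endpoint conditions.
With endpoint conditions z(0) = -5 and z(3π/2) = 11: from z(0) = b we get b = -5, and a·3π/2 + -5 = 11 gives a = 32/(3π), so
    z(θ) = (32/(3π)) θ − 5.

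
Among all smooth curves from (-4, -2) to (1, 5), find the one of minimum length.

Arc-length functional: J[y] = ∫ sqrt(1 + (y')^2) dx.
Lagrangian L = sqrt(1 + (y')^2) has no explicit y dependence, so ∂L/∂y = 0 and the Euler-Lagrange equation gives
    d/dx( y' / sqrt(1 + (y')^2) ) = 0  ⇒  y' / sqrt(1 + (y')^2) = const.
Hence y' is constant, so y(x) is affine.
Fitting the endpoints (-4, -2) and (1, 5):
    slope m = (5 − (-2)) / (1 − (-4)) = 7/5,
    intercept c = (-2) − m·(-4) = 18/5.
Extremal: y(x) = (7/5) x + 18/5.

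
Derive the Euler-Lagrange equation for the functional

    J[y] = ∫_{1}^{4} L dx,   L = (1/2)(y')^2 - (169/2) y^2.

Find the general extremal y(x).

The Lagrangian is L = (1/2)(y')^2 - (169/2) y^2.
∂L/∂y = -169y.
∂L/∂y' = y'.
The Euler-Lagrange equation d/dx(∂L/∂y') − ∂L/∂y = 0 becomes:
    y'' + 169 y = 0
General solution: y(x) = A sin(13x) + B cos(13x), where A and B are arbitrary constants fixed by the endpoint conditions.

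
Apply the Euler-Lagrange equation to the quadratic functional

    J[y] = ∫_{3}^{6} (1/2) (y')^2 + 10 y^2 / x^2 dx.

The Lagrangian is L = (1/2) (y')^2 + 10 y^2 / x^2.
Compute ∂L/∂y = 20y/x^2, ∂L/∂y' = y'.
The Euler-Lagrange equation d/dx(∂L/∂y') − ∂L/∂y = 0 reduces to
    y'' − 20/x^2 · y = 0  (x > 0).
Its general solution is
    y(x) = A x^5 + B x^(-4),
with A, B fixed by the endpoint conditions.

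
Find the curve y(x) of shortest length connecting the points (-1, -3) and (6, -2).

Arc-length functional: J[y] = ∫ sqrt(1 + (y')^2) dx.
Lagrangian L = sqrt(1 + (y')^2) has no explicit y dependence, so ∂L/∂y = 0 and the Euler-Lagrange equation gives
    d/dx( y' / sqrt(1 + (y')^2) ) = 0  ⇒  y' / sqrt(1 + (y')^2) = const.
Hence y' is constant, so y(x) is affine.
Fitting the endpoints (-1, -3) and (6, -2):
    slope m = ((-2) − (-3)) / (6 − (-1)) = 1/7,
    intercept c = (-3) − m·(-1) = -20/7.
Extremal: y(x) = (1/7) x - 20/7.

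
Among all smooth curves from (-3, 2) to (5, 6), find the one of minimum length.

Arc-length functional: J[y] = ∫ sqrt(1 + (y')^2) dx.
Lagrangian L = sqrt(1 + (y')^2) has no explicit y dependence, so ∂L/∂y = 0 and the Euler-Lagrange equation gives
    d/dx( y' / sqrt(1 + (y')^2) ) = 0  ⇒  y' / sqrt(1 + (y')^2) = const.
Hence y' is constant, so y(x) is affine.
Fitting the endpoints (-3, 2) and (5, 6):
    slope m = (6 − 2) / (5 − (-3)) = 1/2,
    intercept c = 2 − m·(-3) = 7/2.
Extremal: y(x) = (1/2) x + 7/2.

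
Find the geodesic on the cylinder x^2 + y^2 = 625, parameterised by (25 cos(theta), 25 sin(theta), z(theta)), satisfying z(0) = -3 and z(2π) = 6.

Parameterise the cylinder of radius R = 25 as
    r(θ) = (25 cos θ, 25 sin θ, z(θ)).
The arc-length element is
    ds = sqrt(625 + (dz/dθ)^2) dθ,
so the Lagrangian is L = sqrt(625 + z'^2).
L depends on z' only, not on z or θ, so ∂L/∂z = 0 and
    ∂L/∂z' = z' / sqrt(625 + z'^2).
The Euler-Lagrange equation gives
    d/dθ( z' / sqrt(625 + z'^2) ) = 0,
so z' is constant. Integrating once:
    z(θ) = a θ + b,
a helix on the cylinder (a straight line when the cylinder is unrolled). The constants a, b are determined by the endpoint conditions.
With endpoint conditions z(0) = -3 and z(2π) = 6: from z(0) = b we get b = -3, and a·2π + -3 = 6 gives a = 9/(2π), so
    z(θ) = (9/(2π)) θ − 3.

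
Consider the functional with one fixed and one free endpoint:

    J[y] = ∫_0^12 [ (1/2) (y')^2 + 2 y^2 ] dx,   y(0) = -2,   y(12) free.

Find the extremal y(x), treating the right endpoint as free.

The Lagrangian L = (1/2) (y')^2 + 2 y^2 gives
    ∂L/∂y = 4 y,   ∂L/∂y' = y'.
Euler-Lagrange: y'' − 4 y = 0.
With k = 2, the general solution is
    y(x) = A cosh(2 x) + B sinh(2 x).
Fixed left endpoint y(0) = -2 ⇒ A = -2.
The right endpoint x = 12 is free, so the natural (transversality) condition is ∂L/∂y' |_{x=12} = 0, i.e. y'(12) = 0.
Compute y'(x) = A k sinh(k x) + B k cosh(k x), so
    y'(12) = A k sinh(k·12) + B k cosh(k·12) = 0
    ⇒ B = −A tanh(k·12) = 2 tanh(2·12).
Therefore the extremal is
    y(x) = −2 cosh(2 x) + 2 tanh(2·12) sinh(2 x).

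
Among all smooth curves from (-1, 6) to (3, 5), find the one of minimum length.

Arc-length functional: J[y] = ∫ sqrt(1 + (y')^2) dx.
Lagrangian L = sqrt(1 + (y')^2) has no explicit y dependence, so ∂L/∂y = 0 and the Euler-Lagrange equation gives
    d/dx( y' / sqrt(1 + (y')^2) ) = 0  ⇒  y' / sqrt(1 + (y')^2) = const.
Hence y' is constant, so y(x) is affine.
Fitting the endpoints (-1, 6) and (3, 5):
    slope m = (5 − 6) / (3 − (-1)) = -1/4,
    intercept c = 6 − m·(-1) = 23/4.
Extremal: y(x) = (-1/4) x + 23/4.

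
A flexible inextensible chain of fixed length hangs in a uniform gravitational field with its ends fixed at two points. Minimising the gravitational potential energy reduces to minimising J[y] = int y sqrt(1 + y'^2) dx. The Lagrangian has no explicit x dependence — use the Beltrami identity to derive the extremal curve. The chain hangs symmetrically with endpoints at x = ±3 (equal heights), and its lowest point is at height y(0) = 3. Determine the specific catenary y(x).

The Lagrangian L(y, y') = y sqrt(1 + y'^2) has no explicit x dependence, so the Beltrami identity applies:
    L − y' ∂L/∂y' = C.
Compute ∂L/∂y' = y · y' / sqrt(1 + y'^2). Then
    L − y' ∂L/∂y'
    = y sqrt(1 + y'^2) − y · y'^2 / sqrt(1 + y'^2)
    = y (1 + y'^2 − y'^2) / sqrt(1 + y'^2)
    = y / sqrt(1 + y'^2) = C.
Squaring gives y^2 = C^2 (1 + y'^2), i.e.
    y'^2 = y^2 / C^2 − 1.
Separating variables,
    dy / sqrt(y^2 − C^2) = dx / C,
and integrating gives arccosh(y / C) = (x − a)/C, so
    y(x) = C cosh((x − a)/C),
the catenary. The constants C and a are fixed by the two endpoint conditions (and, for the hanging-chain problem, the length constraint selects C).
Now fit the given data. The endpoints x = ±3 are symmetric at equal height, so the catenary is even about its minimum: a = 0 and y(x) = C cosh(x/C). The lowest point is y(0) = C cosh(0) = C, and we are told y(0) = 3, so C = 3. Therefore
    y(x) = 3 cosh(x/3),
and at the endpoints
    y(±3) = 3 cosh(3/3).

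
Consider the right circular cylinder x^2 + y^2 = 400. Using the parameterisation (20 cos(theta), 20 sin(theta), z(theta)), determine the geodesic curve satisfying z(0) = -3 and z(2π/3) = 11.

Parameterise the cylinder of radius R = 20 as
    r(θ) = (20 cos θ, 20 sin θ, z(θ)).
The arc-length element is
    ds = sqrt(400 + (dz/dθ)^2) dθ,
so the Lagrangian is L = sqrt(400 + z'^2).
L depends on z' only, not on z or θ, so ∂L/∂z = 0 and
    ∂L/∂z' = z' / sqrt(400 + z'^2).
The Euler-Lagrange equation gives
    d/dθ( z' / sqrt(400 + z'^2) ) = 0,
so z' is constant. Integrating once:
    z(θ) = a θ + b,
a helix on the cylinder (a straight line when the cylinder is unrolled). The constants a, b are determined by the endpoint conditions.
With endpoint conditions z(0) = -3 and z(2π/3) = 11: from z(0) = b we get b = -3, and a·2π/3 + -3 = 11 gives a = 21/π, so
    z(θ) = (21/π) θ − 3.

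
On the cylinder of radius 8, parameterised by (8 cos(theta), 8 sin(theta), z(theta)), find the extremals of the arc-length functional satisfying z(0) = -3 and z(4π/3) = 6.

Parameterise the cylinder of radius R = 8 as
    r(θ) = (8 cos θ, 8 sin θ, z(θ)).
The arc-length element is
    ds = sqrt(64 + (dz/dθ)^2) dθ,
so the Lagrangian is L = sqrt(64 + z'^2).
L depends on z' only, not on z or θ, so ∂L/∂z = 0 and
    ∂L/∂z' = z' / sqrt(64 + z'^2).
The Euler-Lagrange equation gives
    d/dθ( z' / sqrt(64 + z'^2) ) = 0,
so z' is constant. Integrating once:
    z(θ) = a θ + b,
a helix on the cylinder (a straight line when the cylinder is unrolled). The constants a, b are determined by the endpoint conditions.
With endpoint conditions z(0) = -3 and z(4π/3) = 6: from z(0) = b we get b = -3, and a·4π/3 + -3 = 6 gives a = 27/(4π), so
    z(θ) = (27/(4π)) θ − 3.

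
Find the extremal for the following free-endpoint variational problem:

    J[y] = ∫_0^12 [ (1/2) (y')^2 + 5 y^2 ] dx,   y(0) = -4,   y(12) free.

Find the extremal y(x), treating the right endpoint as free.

The Lagrangian L = (1/2) (y')^2 + 5 y^2 gives
    ∂L/∂y = 10 y,   ∂L/∂y' = y'.
Euler-Lagrange: y'' − 10 y = 0.
With k = sqrt(10), the general solution is
    y(x) = A cosh(sqrt(10) x) + B sinh(sqrt(10) x).
Fixed left endpoint y(0) = -4 ⇒ A = -4.
The right endpoint x = 12 is free, so the natural (transversality) condition is ∂L/∂y' |_{x=12} = 0, i.e. y'(12) = 0.
Compute y'(x) = A k sinh(k x) + B k cosh(k x), so
    y'(12) = A k sinh(k·12) + B k cosh(k·12) = 0
    ⇒ B = −A tanh(k·12) = 4 tanh(sqrt(10)·12).
Therefore the extremal is
    y(x) = −4 cosh(sqrt(10) x) + 4 tanh(sqrt(10)·12) sinh(sqrt(10) x).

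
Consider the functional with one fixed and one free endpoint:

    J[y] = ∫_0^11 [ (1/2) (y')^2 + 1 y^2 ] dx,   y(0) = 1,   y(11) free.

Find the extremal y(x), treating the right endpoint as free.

The Lagrangian L = (1/2) (y')^2 + 1 y^2 gives
    ∂L/∂y = 2 y,   ∂L/∂y' = y'.
Euler-Lagrange: y'' − 2 y = 0.
With k = sqrt(2), the general solution is
    y(x) = A cosh(sqrt(2) x) + B sinh(sqrt(2) x).
Fixed left endpoint y(0) = 1 ⇒ A = 1.
The right endpoint x = 11 is free, so the natural (transversality) condition is ∂L/∂y' |_{x=11} = 0, i.e. y'(11) = 0.
Compute y'(x) = A k sinh(k x) + B k cosh(k x), so
    y'(11) = A k sinh(k·11) + B k cosh(k·11) = 0
    ⇒ B = −A tanh(k·11) = − tanh(sqrt(2)·11).
Therefore the extremal is
    y(x) = cosh(sqrt(2) x) − tanh(sqrt(2)·11) sinh(sqrt(2) x).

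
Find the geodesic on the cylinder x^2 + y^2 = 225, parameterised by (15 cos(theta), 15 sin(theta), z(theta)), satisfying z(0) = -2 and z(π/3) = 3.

Parameterise the cylinder of radius R = 15 as
    r(θ) = (15 cos θ, 15 sin θ, z(θ)).
The arc-length element is
    ds = sqrt(225 + (dz/dθ)^2) dθ,
so the Lagrangian is L = sqrt(225 + z'^2).
L depends on z' only, not on z or θ, so ∂L/∂z = 0 and
    ∂L/∂z' = z' / sqrt(225 + z'^2).
The Euler-Lagrange equation gives
    d/dθ( z' / sqrt(225 + z'^2) ) = 0,
so z' is constant. Integrating once:
    z(θ) = a θ + b,
a helix on the cylinder (a straight line when the cylinder is unrolled). The constants a, b are determined by the endpoint conditions.
With endpoint conditions z(0) = -2 and z(π/3) = 3: from z(0) = b we get b = -2, and a·π/3 + -2 = 3 gives a = 15/π, so
    z(θ) = (15/π) θ − 2.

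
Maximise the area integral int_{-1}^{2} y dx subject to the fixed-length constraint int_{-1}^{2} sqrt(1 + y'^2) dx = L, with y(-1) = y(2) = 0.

Set up the augmented Lagrangian using a multiplier λ for the length constraint:
    F(y, y') = y − λ sqrt(1 + y'^2).
F has no explicit x dependence, so the Beltrami identity yields a first integral
    F − y' ∂F/∂y' = C.
Compute ∂F/∂y' = −λ y' / sqrt(1 + y'^2). Then
    y − λ sqrt(1 + y'^2) + λ y'^2 / sqrt(1 + y'^2) = C
    ⇒  y − λ / sqrt(1 + y'^2) = C.
Solving for y' and integrating gives
    (x − a)^2 + (y − b)^2 = λ^2,
a circular arc of radius λ. The constants a, b are determined by the endpoint conditions y(-1) = y(2) = 0, and λ is fixed implicitly by the length constraint
    ∫_{-1}^{2} sqrt(1 + y'^2) dx = L.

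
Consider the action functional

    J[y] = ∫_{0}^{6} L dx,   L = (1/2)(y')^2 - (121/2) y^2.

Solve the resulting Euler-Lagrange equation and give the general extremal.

The Lagrangian is L = (1/2)(y')^2 - (121/2) y^2.
∂L/∂y = -121y.
∂L/∂y' = y'.
The Euler-Lagrange equation d/dx(∂L/∂y') − ∂L/∂y = 0 becomes:
    y'' + 121 y = 0
General solution: y(x) = A sin(11x) + B cos(11x), where A and B are arbitrary constants fixed by the endpoint conditions.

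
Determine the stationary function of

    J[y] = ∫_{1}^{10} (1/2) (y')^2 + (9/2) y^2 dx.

The Lagrangian is L = (1/2) (y')^2 + (9/2) y^2.
Compute ∂L/∂y = 9y, ∂L/∂y' = y'.
The Euler-Lagrange equation d/dx(∂L/∂y') − ∂L/∂y = 0 reduces to
    y'' − 9 y = 0.
Its general solution is
    y(x) = A e^(3x) + B e^(−3x),
with A, B fixed by the endpoint conditions.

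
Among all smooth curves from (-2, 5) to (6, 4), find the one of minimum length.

Arc-length functional: J[y] = ∫ sqrt(1 + (y')^2) dx.
Lagrangian L = sqrt(1 + (y')^2) has no explicit y dependence, so ∂L/∂y = 0 and the Euler-Lagrange equation gives
    d/dx( y' / sqrt(1 + (y')^2) ) = 0  ⇒  y' / sqrt(1 + (y')^2) = const.
Hence y' is constant, so y(x) is affine.
Fitting the endpoints (-2, 5) and (6, 4):
    slope m = (4 − 5) / (6 − (-2)) = -1/8,
    intercept c = 5 − m·(-2) = 19/4.
Extremal: y(x) = (-1/8) x + 19/4.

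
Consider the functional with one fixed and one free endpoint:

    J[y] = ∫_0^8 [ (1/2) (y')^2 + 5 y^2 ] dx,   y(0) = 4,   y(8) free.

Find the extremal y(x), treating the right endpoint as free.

The Lagrangian L = (1/2) (y')^2 + 5 y^2 gives
    ∂L/∂y = 10 y,   ∂L/∂y' = y'.
Euler-Lagrange: y'' − 10 y = 0.
With k = sqrt(10), the general solution is
    y(x) = A cosh(sqrt(10) x) + B sinh(sqrt(10) x).
Fixed left endpoint y(0) = 4 ⇒ A = 4.
The right endpoint x = 8 is free, so the natural (transversality) condition is ∂L/∂y' |_{x=8} = 0, i.e. y'(8) = 0.
Compute y'(x) = A k sinh(k x) + B k cosh(k x), so
    y'(8) = A k sinh(k·8) + B k cosh(k·8) = 0
    ⇒ B = −A tanh(k·8) = − 4 tanh(sqrt(10)·8).
Therefore the extremal is
    y(x) = 4 cosh(sqrt(10) x) − 4 tanh(sqrt(10)·8) sinh(sqrt(10) x).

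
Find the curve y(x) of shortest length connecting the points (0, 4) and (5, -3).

Arc-length functional: J[y] = ∫ sqrt(1 + (y')^2) dx.
Lagrangian L = sqrt(1 + (y')^2) has no explicit y dependence, so ∂L/∂y = 0 and the Euler-Lagrange equation gives
    d/dx( y' / sqrt(1 + (y')^2) ) = 0  ⇒  y' / sqrt(1 + (y')^2) = const.
Hence y' is constant, so y(x) is affine.
Fitting the endpoints (0, 4) and (5, -3):
    slope m = ((-3) − 4) / (5 − 0) = -7/5,
    intercept c = 4 − m·0 = 4.
Extremal: y(x) = (-7/5) x + 4.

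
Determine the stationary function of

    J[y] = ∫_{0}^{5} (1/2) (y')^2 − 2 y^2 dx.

The Lagrangian is L = (1/2) (y')^2 − 2 y^2.
Compute ∂L/∂y = -4y, ∂L/∂y' = y'.
The Euler-Lagrange equation d/dx(∂L/∂y') − ∂L/∂y = 0 reduces to
    y'' + 4 y = 0.
Its general solution is
    y(x) = A sin(2x) + B cos(2x),
with A, B fixed by the endpoint conditions.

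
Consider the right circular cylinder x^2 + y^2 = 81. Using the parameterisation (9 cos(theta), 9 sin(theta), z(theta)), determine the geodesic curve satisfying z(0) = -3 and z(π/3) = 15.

Parameterise the cylinder of radius R = 9 as
    r(θ) = (9 cos θ, 9 sin θ, z(θ)).
The arc-length element is
    ds = sqrt(81 + (dz/dθ)^2) dθ,
so the Lagrangian is L = sqrt(81 + z'^2).
L depends on z' only, not on z or θ, so ∂L/∂z = 0 and
    ∂L/∂z' = z' / sqrt(81 + z'^2).
The Euler-Lagrange equation gives
    d/dθ( z' / sqrt(81 + z'^2) ) = 0,
so z' is constant. Integrating once:
    z(θ) = a θ + b,
a helix on the cylinder (a straight line when the cylinder is unrolled). The constants a, b are determined by the endpoint conditions.
With endpoint conditions z(0) = -3 and z(π/3) = 15: from z(0) = b we get b = -3, and a·π/3 + -3 = 15 gives a = 54/π, so
    z(θ) = (54/π) θ − 3.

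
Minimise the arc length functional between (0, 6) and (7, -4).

Arc-length functional: J[y] = ∫ sqrt(1 + (y')^2) dx.
Lagrangian L = sqrt(1 + (y')^2) has no explicit y dependence, so ∂L/∂y = 0 and the Euler-Lagrange equation gives
    d/dx( y' / sqrt(1 + (y')^2) ) = 0  ⇒  y' / sqrt(1 + (y')^2) = const.
Hence y' is constant, so y(x) is affine.
Fitting the endpoints (0, 6) and (7, -4):
    slope m = ((-4) − 6) / (7 − 0) = -10/7,
    intercept c = 6 − m·0 = 6.
Extremal: y(x) = (-10/7) x + 6.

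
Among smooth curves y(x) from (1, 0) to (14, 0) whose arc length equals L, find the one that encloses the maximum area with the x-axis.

Set up the augmented Lagrangian using a multiplier λ for the length constraint:
    F(y, y') = y − λ sqrt(1 + y'^2).
F has no explicit x dependence, so the Beltrami identity yields a first integral
    F − y' ∂F/∂y' = C.
Compute ∂F/∂y' = −λ y' / sqrt(1 + y'^2). Then
    y − λ sqrt(1 + y'^2) + λ y'^2 / sqrt(1 + y'^2) = C
    ⇒  y − λ / sqrt(1 + y'^2) = C.
Solving for y' and integrating gives
    (x − a)^2 + (y − b)^2 = λ^2,
a circular arc of radius λ. The constants a, b are determined by the endpoint conditions y(1) = y(14) = 0, and λ is fixed implicitly by the length constraint
    ∫_{1}^{14} sqrt(1 + y'^2) dx = L.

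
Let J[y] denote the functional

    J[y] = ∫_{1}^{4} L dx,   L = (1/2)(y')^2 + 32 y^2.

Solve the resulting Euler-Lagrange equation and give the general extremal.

The Lagrangian is L = (1/2)(y')^2 + 32 y^2.
∂L/∂y = 64y.
∂L/∂y' = y'.
The Euler-Lagrange equation d/dx(∂L/∂y') − ∂L/∂y = 0 becomes:
    y'' - 64 y = 0
General solution: y(x) = A e^(8x) + B e^(-8x), where A and B are arbitrary constants fixed by the endpoint conditions.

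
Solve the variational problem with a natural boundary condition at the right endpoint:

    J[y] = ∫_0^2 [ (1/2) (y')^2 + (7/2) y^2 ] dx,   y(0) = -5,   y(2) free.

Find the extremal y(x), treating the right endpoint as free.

The Lagrangian L = (1/2) (y')^2 + (7/2) y^2 gives
    ∂L/∂y = 7 y,   ∂L/∂y' = y'.
Euler-Lagrange: y'' − 7 y = 0.
With k = sqrt(7), the general solution is
    y(x) = A cosh(sqrt(7) x) + B sinh(sqrt(7) x).
Fixed left endpoint y(0) = -5 ⇒ A = -5.
The right endpoint x = 2 is free, so the natural (transversality) condition is ∂L/∂y' |_{x=2} = 0, i.e. y'(2) = 0.
Compute y'(x) = A k sinh(k x) + B k cosh(k x), so
    y'(2) = A k sinh(k·2) + B k cosh(k·2) = 0
    ⇒ B = −A tanh(k·2) = 5 tanh(sqrt(7)·2).
Therefore the extremal is
    y(x) = −5 cosh(sqrt(7) x) + 5 tanh(sqrt(7)·2) sinh(sqrt(7) x).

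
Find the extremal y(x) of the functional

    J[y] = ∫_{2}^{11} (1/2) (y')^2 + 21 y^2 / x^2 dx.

The Lagrangian is L = (1/2) (y')^2 + 21 y^2 / x^2.
Compute ∂L/∂y = 42y/x^2, ∂L/∂y' = y'.
The Euler-Lagrange equation d/dx(∂L/∂y') − ∂L/∂y = 0 reduces to
    y'' − 42/x^2 · y = 0  (x > 0).
Its general solution is
    y(x) = A x^7 + B x^(-6),
with A, B fixed by the endpoint conditions.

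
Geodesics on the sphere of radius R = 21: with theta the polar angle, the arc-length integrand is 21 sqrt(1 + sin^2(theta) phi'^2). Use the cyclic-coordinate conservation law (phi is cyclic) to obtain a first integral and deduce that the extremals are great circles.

On the sphere of radius R = 21 with spherical coordinates (θ, φ), the induced metric is
    ds^2 = 441(dθ^2 + sin^2(θ) dφ^2).
Parameterise by θ; the arc-length functional is
    J[φ] = ∫ 21 sqrt(1 + sin^2(θ) (dφ/dθ)^2) dθ,
so L = 21 sqrt(1 + sin^2(θ) φ'^2). Compute
    ∂L/∂φ = 0  (L has no explicit φ dependence),
    ∂L/∂φ' = 21 sin^2(θ) φ' / sqrt(1 + sin^2(θ) φ'^2).
Since ∂L/∂φ = 0, the Euler-Lagrange equation
    d/dθ(∂L/∂φ') − ∂L/∂φ = 0
reduces to d/dθ(∂L/∂φ') = 0, i.e. the momentum conjugate to φ is conserved:
    21 sin^2(θ) φ' / sqrt(1 + sin^2(θ) φ'^2) = C.
The overall factor of 21 is constant, so dividing through gives Clairaut's relation sin^2(θ) φ' / sqrt(1 + sin^2(θ) φ'^2) = C' (with C' = C/21). Solving for φ' and integrating gives the great-circle family
    cot(θ) = A cos(φ − φ_0),
i.e. the intersection of the sphere with a plane through the origin. The two constants A and φ_0 (equivalently C and one phase) are fixed by the two endpoint conditions.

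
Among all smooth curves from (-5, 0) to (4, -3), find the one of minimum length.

Arc-length functional: J[y] = ∫ sqrt(1 + (y')^2) dx.
Lagrangian L = sqrt(1 + (y')^2) has no explicit y dependence, so ∂L/∂y = 0 and the Euler-Lagrange equation gives
    d/dx( y' / sqrt(1 + (y')^2) ) = 0  ⇒  y' / sqrt(1 + (y')^2) = const.
Hence y' is constant, so y(x) is affine.
Fitting the endpoints (-5, 0) and (4, -3):
    slope m = ((-3) − 0) / (4 − (-5)) = -1/3,
    intercept c = 0 − m·(-5) = -5/3.
Extremal: y(x) = (-1/3) x - 5/3.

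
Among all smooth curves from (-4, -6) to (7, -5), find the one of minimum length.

Arc-length functional: J[y] = ∫ sqrt(1 + (y')^2) dx.
Lagrangian L = sqrt(1 + (y')^2) has no explicit y dependence, so ∂L/∂y = 0 and the Euler-Lagrange equation gives
    d/dx( y' / sqrt(1 + (y')^2) ) = 0  ⇒  y' / sqrt(1 + (y')^2) = const.
Hence y' is constant, so y(x) is affine.
Fitting the endpoints (-4, -6) and (7, -5):
    slope m = ((-5) − (-6)) / (7 − (-4)) = 1/11,
    intercept c = (-6) − m·(-4) = -62/11.
Extremal: y(x) = (1/11) x - 62/11.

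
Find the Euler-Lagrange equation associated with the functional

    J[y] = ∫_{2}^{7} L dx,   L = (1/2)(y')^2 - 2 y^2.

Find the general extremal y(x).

The Lagrangian is L = (1/2)(y')^2 - 2 y^2.
∂L/∂y = -4y.
∂L/∂y' = y'.
The Euler-Lagrange equation d/dx(∂L/∂y') − ∂L/∂y = 0 becomes:
    y'' + 4 y = 0
General solution: y(x) = A sin(2x) + B cos(2x), where A and B are arbitrary constants fixed by the endpoint conditions.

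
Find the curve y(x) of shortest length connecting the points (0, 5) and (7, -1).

Arc-length functional: J[y] = ∫ sqrt(1 + (y')^2) dx.
Lagrangian L = sqrt(1 + (y')^2) has no explicit y dependence, so ∂L/∂y = 0 and the Euler-Lagrange equation gives
    d/dx( y' / sqrt(1 + (y')^2) ) = 0  ⇒  y' / sqrt(1 + (y')^2) = const.
Hence y' is constant, so y(x) is affine.
Fitting the endpoints (0, 5) and (7, -1):
    slope m = ((-1) − 5) / (7 − 0) = -6/7,
    intercept c = 5 − m·0 = 5.
Extremal: y(x) = (-6/7) x + 5.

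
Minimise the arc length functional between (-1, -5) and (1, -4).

Arc-length functional: J[y] = ∫ sqrt(1 + (y')^2) dx.
Lagrangian L = sqrt(1 + (y')^2) has no explicit y dependence, so ∂L/∂y = 0 and the Euler-Lagrange equation gives
    d/dx( y' / sqrt(1 + (y')^2) ) = 0  ⇒  y' / sqrt(1 + (y')^2) = const.
Hence y' is constant, so y(x) is affine.
Fitting the endpoints (-1, -5) and (1, -4):
    slope m = ((-4) − (-5)) / (1 − (-1)) = 1/2,
    intercept c = (-5) − m·(-1) = -9/2.
Extremal: y(x) = (1/2) x - 9/2.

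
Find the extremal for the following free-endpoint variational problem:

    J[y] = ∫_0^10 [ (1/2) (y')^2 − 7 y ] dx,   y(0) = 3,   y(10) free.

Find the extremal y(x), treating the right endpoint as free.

The Lagrangian L = (1/2) (y')^2 − 7 y gives
    ∂L/∂y = −7,   ∂L/∂y' = y'.
Euler-Lagrange: d/dx(y') − (−7) = 0, i.e. y'' + 7 = 0, so
    y(x) = −(7/2) x^2 + C1 x + C2.
Fixed left endpoint y(0) = 3 ⇒ C2 = 3.
The right endpoint x = 10 is free, so the natural (transversality) condition is ∂L/∂y' |_{x=10} = 0, i.e. y'(10) = 0.
Compute y'(x) = −7 x + C1, so y'(10) = −70 + C1 = 0 ⇒ C1 = 70.
Therefore the extremal is
    y(x) = −(7/2) x^2 + 70 x + 3.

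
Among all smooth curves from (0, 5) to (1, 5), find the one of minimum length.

Arc-length functional: J[y] = ∫ sqrt(1 + (y')^2) dx.
Lagrangian L = sqrt(1 + (y')^2) has no explicit y dependence, so ∂L/∂y = 0 and the Euler-Lagrange equation gives
    d/dx( y' / sqrt(1 + (y')^2) ) = 0  ⇒  y' / sqrt(1 + (y')^2) = const.
Hence y' is constant, so y(x) is affine.
Fitting the endpoints (0, 5) and (1, 5):
    slope m = (5 − 5) / (1 − 0) = 0,
    intercept c = 5 − m·0 = 5.
Extremal: y(x) = 5.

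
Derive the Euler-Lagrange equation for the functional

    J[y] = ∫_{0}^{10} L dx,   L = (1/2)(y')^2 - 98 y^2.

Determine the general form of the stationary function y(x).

The Lagrangian is L = (1/2)(y')^2 - 98 y^2.
∂L/∂y = -196y.
∂L/∂y' = y'.
The Euler-Lagrange equation d/dx(∂L/∂y') − ∂L/∂y = 0 becomes:
    y'' + 196 y = 0
General solution: y(x) = A sin(14x) + B cos(14x), where A and B are arbitrary constants fixed by the endpoint conditions.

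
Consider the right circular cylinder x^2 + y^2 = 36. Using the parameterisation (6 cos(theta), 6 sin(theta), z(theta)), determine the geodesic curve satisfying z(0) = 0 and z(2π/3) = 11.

Parameterise the cylinder of radius R = 6 as
    r(θ) = (6 cos θ, 6 sin θ, z(θ)).
The arc-length element is
    ds = sqrt(36 + (dz/dθ)^2) dθ,
so the Lagrangian is L = sqrt(36 + z'^2).
L depends on z' only, not on z or θ, so ∂L/∂z = 0 and
    ∂L/∂z' = z' / sqrt(36 + z'^2).
The Euler-Lagrange equation gives
    d/dθ( z' / sqrt(36 + z'^2) ) = 0,
so z' is constant. Integrating once:
    z(θ) = a θ + b,
a helix on the cylinder (a straight line when the cylinder is unrolled). The constants a, b are determined by the endpoint conditions.
With endpoint conditions z(0) = 0 and z(2π/3) = 11: from z(0) = b we get b = 0, and a·2π/3 + 0 = 11 gives a = 33/(2π), so
    z(θ) = (33/(2π)) θ.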